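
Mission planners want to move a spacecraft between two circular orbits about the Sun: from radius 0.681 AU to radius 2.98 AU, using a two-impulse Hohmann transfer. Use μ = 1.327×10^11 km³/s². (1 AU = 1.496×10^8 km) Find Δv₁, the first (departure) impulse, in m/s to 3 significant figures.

In km: r₁ = 0.681 × 1.496×10^8 = 1.018776×10^8 km; r₂ = 2.98 × 1.496×10^8 = 4.45808×10^8 km.
The Hohmann ellipse has a_t = (r₁ + r₂)/2 = 2.738428×10^8 km.
Circular speed at r = 1.018776×10^8 km: v_c = √(μ/r) = 36.091 km/s.
Transfer-orbit speed at the same r (vis-viva, a = a_t): v_t = √[μ(2/r − 1/a_t)] = 46.049 km/s.
Δv₁ = |v_t − v_c| = |46.049 − 36.091| = 9.958 km/s.

Δv₁ = 9960 m/s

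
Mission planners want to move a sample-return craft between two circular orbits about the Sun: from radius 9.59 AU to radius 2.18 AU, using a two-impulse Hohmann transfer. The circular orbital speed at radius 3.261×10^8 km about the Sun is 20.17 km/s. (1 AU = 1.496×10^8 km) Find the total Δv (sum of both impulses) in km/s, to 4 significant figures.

From the circular-orbit relation v² = μ/r at r = 3.261×10^8 km: μ = v²r = (20.17)² × 3.261×10^8 = 1.32667×10^11 km³/s².
In km: r₁ = 9.59 × 1.496×10^8 = 1.434664×10^9 km; r₂ = 2.18 × 1.496×10^8 = 3.26128×10^8 km.
Semi-major axis of the transfer orbit: a_t = (1.434664×10^9 + 3.26128×10^8)/2 = 8.80396×10^8 km.
Circular speed at r₁: v₁ = √(μ/r₁) = √(1.32667×10^11/1.434664×10^9) = 9.616 km/s.
On the transfer ellipse at r₁, vis-viva gives v_a = √[μ(2/r₁ − 1/a_t)] = 5.853 km/s.
First burn Δv₁ = |v_a − v₁| = 3.763 km/s.
Circular speed at r₂: v₂ = √(μ/r₂) = 20.169 km/s.
Transfer-orbit speed at r₂: v_p = √[μ(2/r₂ − 1/a_t)] = 25.747 km/s.
Second burn Δv₂ = |v₂ − v_p| = 5.578 km/s.
Total Δv = Δv₁ + Δv₂ = 9.341 km/s.

Δv = 9.341 km/s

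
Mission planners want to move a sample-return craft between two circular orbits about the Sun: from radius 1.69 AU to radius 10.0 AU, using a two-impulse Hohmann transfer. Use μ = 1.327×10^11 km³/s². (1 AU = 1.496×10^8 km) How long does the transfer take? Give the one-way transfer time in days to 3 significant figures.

t = 2580 days

In km: r₁ = 1.69 × 1.496×10^8 = 2.52824×10^8 km; r₂ = 10.0 × 1.496×10^8 = 1.496×10^9 km.
The Hohmann ellipse has a_t = (r₁ + r₂)/2 = 8.74412×10^8 km.
Half the transfer-orbit period gives t = π√(a_t³/μ) = 2.230×10^8 s.
Converting: 2.230×10^8 s ÷ 86400 s/day = 2580 days.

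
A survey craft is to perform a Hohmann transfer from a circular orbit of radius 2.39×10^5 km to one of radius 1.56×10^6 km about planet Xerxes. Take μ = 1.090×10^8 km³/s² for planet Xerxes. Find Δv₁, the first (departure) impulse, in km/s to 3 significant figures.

Δv₁ = 6.77 km/s

The Hohmann ellipse has a_t = (r₁ + r₂)/2 = 8.995×10^5 km.
Circular speed at r = 2.390×10^5 km: v_c = √(μ/r) = 21.356 km/s.
Vis-viva on the transfer ellipse at r = 2.390×10^5 km gives v_t = √[μ(2/r − 1/a_t)] = 28.124 km/s.
Δv₁ = |v_t − v_c| = |28.124 − 21.356| = 6.768 km/s.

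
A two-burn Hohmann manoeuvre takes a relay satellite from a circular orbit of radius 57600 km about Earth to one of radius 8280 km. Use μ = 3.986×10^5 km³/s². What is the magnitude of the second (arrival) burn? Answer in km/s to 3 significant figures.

The Hohmann ellipse has a_t = (r₁ + r₂)/2 = 32940 km.
On the circular orbit at r = 8280 km, v_c = √(μ/r) = 6.938 km/s.
Vis-viva on the transfer ellipse at r = 8280 km gives v_t = √[μ(2/r − 1/a_t)] = 9.175 km/s.
Δv₂ = |v_t − v_c| = |9.175 − 6.938| = 2.237 km/s.

Δv₂ = 2.24 km/s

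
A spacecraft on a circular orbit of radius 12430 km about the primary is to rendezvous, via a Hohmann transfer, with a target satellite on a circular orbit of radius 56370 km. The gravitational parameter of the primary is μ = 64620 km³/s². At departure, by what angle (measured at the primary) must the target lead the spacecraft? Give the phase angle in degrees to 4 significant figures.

φ = 94.19°

The Hohmann ellipse has a_t = (r₁ + r₂)/2 = 34400 km.
Transfer time t = π√(a_t³/μ) = 78850 s.
The target's mean motion on its circular orbit is ω₂ = √(μ/r₂³) = 1.8994×10^-5 rad/s.
Angle swept by the target during transfer: ω₂·t = 1.4977 rad = 85.81°.
The spacecraft traverses 180° on the transfer ellipse, so the target must lead by 180° − 85.81° = 94.19°.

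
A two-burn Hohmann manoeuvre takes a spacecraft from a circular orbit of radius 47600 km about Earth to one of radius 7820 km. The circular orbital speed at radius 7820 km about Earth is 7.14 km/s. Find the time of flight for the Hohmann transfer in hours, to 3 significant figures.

From the circular-orbit relation v² = μ/r at r = 7820 km: μ = v²r = (7.14)² × 7820 = 3.98660×10^5 km³/s².
Semi-major axis of the transfer orbit: a_t = (47600 + 7820)/2 = 27710 km.
Half the transfer-orbit period gives t = π√(a_t³/μ) = 22951 s.
Converting: 22951 s ÷ 3600 s/hour = 6.38 hours.

t = 6.38 hours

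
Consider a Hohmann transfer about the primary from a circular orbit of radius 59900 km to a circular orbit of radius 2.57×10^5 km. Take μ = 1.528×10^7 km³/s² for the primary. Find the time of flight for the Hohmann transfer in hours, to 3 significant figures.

The Hohmann ellipse has a_t = (r₁ + r₂)/2 = 1.5845×10^5 km.
Transfer time t = π√(a_t³/μ) = π√((1.5845×10^5)³ / 1.528×10^7) = 50690 s.
Converting: 50690 s ÷ 3600 s/hour = 14.1 hours.

t = 14.1 hours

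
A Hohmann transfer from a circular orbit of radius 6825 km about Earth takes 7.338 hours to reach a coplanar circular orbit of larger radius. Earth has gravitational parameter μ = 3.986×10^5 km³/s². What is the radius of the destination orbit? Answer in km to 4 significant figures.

Transfer time t = 7.338 hours = 26416.8 s, and t = π√(a_t³/μ).
So a_t = (μ t²/π²)^(1/3) = (3.986×10^5 × (26416.8)² / π²)^(1/3) = 30432 km.
Since a_t = (r₁ + r₂)/2, r₂ = 2a_t − r₁ = 2×30432 − 6825 = 54039 km.

r₂ = 54040 km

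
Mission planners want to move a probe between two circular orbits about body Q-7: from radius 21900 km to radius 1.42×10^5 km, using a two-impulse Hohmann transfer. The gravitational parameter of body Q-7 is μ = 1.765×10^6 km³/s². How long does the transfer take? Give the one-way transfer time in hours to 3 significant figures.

The Hohmann ellipse has a_t = (r₁ + r₂)/2 = 81950 km.
Transfer time t = π√(a_t³/μ) = π√((81950)³ / 1.765×10^6) = 55480 s.
Converting: 55480 s ÷ 3600 s/hour = 15.4 hours.

t = 15.4 hours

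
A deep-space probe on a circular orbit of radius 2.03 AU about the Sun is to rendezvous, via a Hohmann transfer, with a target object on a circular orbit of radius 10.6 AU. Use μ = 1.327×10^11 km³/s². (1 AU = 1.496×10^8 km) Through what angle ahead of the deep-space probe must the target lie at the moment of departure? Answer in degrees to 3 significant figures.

φ = 97.2°

In km: r₁ = 2.03 × 1.496×10^8 = 3.03688×10^8 km; r₂ = 10.6 × 1.496×10^8 = 1.58576×10^9 km.
Semi-major axis of the transfer orbit: a_t = (3.03688×10^8 + 1.58576×10^9)/2 = 9.44724×10^8 km.
Transfer time t = π√(a_t³/μ) = 2.504×10^8 s.
The target's mean motion on its circular orbit is ω₂ = √(μ/r₂³) = 5.769×10^-9 rad/s.
Angle swept by the target during transfer: ω₂·t = 1.4446 rad = 82.77°.
The deep-space probe traverses 180° on the transfer ellipse, so the target must lead by 180° − 82.77° = 97.2°.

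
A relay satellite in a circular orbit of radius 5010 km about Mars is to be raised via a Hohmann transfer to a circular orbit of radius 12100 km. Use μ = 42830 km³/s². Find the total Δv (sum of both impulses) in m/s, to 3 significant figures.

Transfer-ellipse semi-major axis a_t = (r₁ + r₂)/2 = (5010 + 12100)/2 = 8555 km.
Circular speed at r₁: v₁ = √(μ/r₁) = √(42830/5010) = 2.923851 km/s.
On the transfer ellipse at r₁, vis-viva equation gives v_p = √[μ(2/r₁ − 1/a_t)] = 3.477266 km/s.
First burn Δv₁ = |v_p − v₁| = 0.553415 km/s.
At r₂, v₂ = √(μ/r₂) = 1.881401 km/s.
Transfer-orbit speed at r₂: v_a = √[μ(2/r₂ − 1/a_t)] = 1.439760 km/s.
Second burn Δv₂ = |v₂ − v_a| = 0.441641 km/s.
Δv = Δv₁ + Δv₂ = 0.553415 + 0.441641 = 0.9951 km/s.

Δv = 995 m/s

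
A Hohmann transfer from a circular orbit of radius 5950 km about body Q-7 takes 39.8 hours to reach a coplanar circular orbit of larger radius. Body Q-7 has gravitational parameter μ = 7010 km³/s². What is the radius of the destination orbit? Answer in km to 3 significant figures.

r₂ = 42900 km

Transfer time t = 39.8 hours = 1.4328×10^5 s, and t = π√(a_t³/μ).
So a_t = (μ t²/π²)^(1/3) = (7010 × (1.4328×10^5)² / π²)^(1/3) = 24430 km.
Since a_t = (r₁ + r₂)/2, r₂ = 2a_t − r₁ = 2×24430 − 5950 = 42910 km.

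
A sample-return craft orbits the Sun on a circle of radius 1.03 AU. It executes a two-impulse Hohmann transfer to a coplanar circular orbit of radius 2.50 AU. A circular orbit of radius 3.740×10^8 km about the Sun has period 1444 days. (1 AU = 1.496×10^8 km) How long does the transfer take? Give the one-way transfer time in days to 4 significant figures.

From Kepler's third law T² = 4π²r³/μ at r = 3.740×10^8 km, T = 1444 days = 1444 × 86400 s = 1.247616×10^8 s: μ = 4π²r³/T² = 1.32682×10^11 km³/s².
In km: r₁ = 1.03 × 1.496×10^8 = 1.54088×10^8 km; r₂ = 2.50 × 1.496×10^8 = 3.740×10^8 km.
The Hohmann ellipse has a_t = (r₁ + r₂)/2 = 2.64044×10^8 km.
Transfer time t = π√(a_t³/μ) = π√((2.64044×10^8)³ / 1.32682×10^11) = 3.7005×10^7 s.
Converting: 3.7005×10^7 s ÷ 86400 s/day = 428.3 days.

t = 428.3 days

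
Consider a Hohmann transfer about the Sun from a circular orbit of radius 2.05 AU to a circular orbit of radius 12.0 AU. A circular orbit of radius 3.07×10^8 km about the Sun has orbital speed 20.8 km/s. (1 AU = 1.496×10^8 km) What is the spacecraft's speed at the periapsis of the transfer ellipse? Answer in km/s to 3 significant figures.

v = 27.2 km/s

From the circular-orbit relation v² = μ/r at r = 3.07×10^8 km: μ = v²r = (20.8)² × 3.07×10^8 = 1.32820×10^11 km³/s².
In km: r₁ = 2.05 × 1.496×10^8 = 3.0668×10^8 km; r₂ = 12.0 × 1.496×10^8 = 1.7952×10^9 km.
The Hohmann ellipse has a_t = (r₁ + r₂)/2 = 1.05094×10^9 km.
At periapsis, r = 3.0668×10^8 km.
Vis-viva: v = √[μ(2/r − 1/a_t)] = √[1.32820×10^11 × (2/3.0668×10^8 − 1/1.05094×10^9)] = 27.20 km/s.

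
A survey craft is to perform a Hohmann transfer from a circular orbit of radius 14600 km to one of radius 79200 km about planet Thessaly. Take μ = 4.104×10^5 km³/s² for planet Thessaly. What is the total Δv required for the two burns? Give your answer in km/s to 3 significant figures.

Transfer-ellipse semi-major axis a_t = (r₁ + r₂)/2 = (14600 + 79200)/2 = 46900 km.
Circular speed at r₁: v₁ = √(μ/r₁) = √(4.104×10^5/14600) = 5.302 km/s.
On the transfer ellipse at r₁, vis-viva gives v_p = √[μ(2/r₁ − 1/a_t)] = 6.890 km/s.
First burn Δv₁ = |v_p − v₁| = 1.588 km/s.
Circular speed at r₂: v₂ = √(μ/r₂) = 2.276 km/s.
Transfer-orbit speed at r₂: v_a = √[μ(2/r₂ − 1/a_t)] = 1.270 km/s.
Second burn Δv₂ = |v₂ − v_a| = 1.006 km/s.
Δv = Δv₁ + Δv₂ = 1.588 + 1.006 = 2.594 km/s.

Δv = 2.59 km/s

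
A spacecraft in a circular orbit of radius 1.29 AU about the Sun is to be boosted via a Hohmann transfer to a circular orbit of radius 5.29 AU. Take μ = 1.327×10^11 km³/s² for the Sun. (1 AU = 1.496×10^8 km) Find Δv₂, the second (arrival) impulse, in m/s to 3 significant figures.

In km: r₁ = 1.29 × 1.496×10^8 = 1.92984×10^8 km; r₂ = 5.29 × 1.496×10^8 = 7.91384×10^8 km.
Semi-major axis of the transfer orbit: a_t = (1.92984×10^8 + 7.91384×10^8)/2 = 4.92184×10^8 km.
On the circular orbit at r = 7.91384×10^8 km, v_c = √(μ/r) = 12.9492 km/s.
Vis-viva on the transfer ellipse at r = 7.91384×10^8 km gives v_t = √[μ(2/r − 1/a_t)] = 8.10847 km/s.
Δv₂ = |v_t − v_c| = |8.10847 − 12.9492| = 4.841 km/s.

Δv₂ = 4840 m/s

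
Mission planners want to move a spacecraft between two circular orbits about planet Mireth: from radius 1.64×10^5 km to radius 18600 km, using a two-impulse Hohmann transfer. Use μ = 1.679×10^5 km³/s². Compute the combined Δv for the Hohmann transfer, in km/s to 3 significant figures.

Semi-major axis of the transfer orbit: a_t = (1.640×10^5 + 18600)/2 = 91300 km.
Circular speed at r₁: v₁ = √(μ/r₁) = √(1.679×10^5/1.640×10^5) = 1.0118 km/s.
On the transfer ellipse at r₁, vis-viva equation gives v_a = √[μ(2/r₁ − 1/a_t)] = 0.45669 km/s.
First burn Δv₁ = |v_a − v₁| = 0.5551 km/s.
At r₂, v₂ = √(μ/r₂) = 3.0045 km/s.
Transfer-orbit speed at r₂: v_p = √[μ(2/r₂ − 1/a_t)] = 4.0268 km/s.
Second burn Δv₂ = |v₂ − v_p| = 1.022 km/s.
Δv = Δv₁ + Δv₂ = 0.5551 + 1.022 = 1.577 km/s.

Δv = 1.58 km/s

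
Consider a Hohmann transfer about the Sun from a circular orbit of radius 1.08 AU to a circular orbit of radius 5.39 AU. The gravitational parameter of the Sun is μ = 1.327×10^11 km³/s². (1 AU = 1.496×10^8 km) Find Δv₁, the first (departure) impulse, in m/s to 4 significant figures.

In km: r₁ = 1.08 × 1.496×10^8 = 1.61568×10^8 km; r₂ = 5.39 × 1.496×10^8 = 8.06344×10^8 km.
Semi-major axis of the transfer orbit: a_t = (1.61568×10^8 + 8.06344×10^8)/2 = 4.83956×10^8 km.
On the circular orbit at r = 1.61568×10^8 km, v_c = √(μ/r) = 28.659 km/s.
Vis-viva on the transfer ellipse at r = 1.61568×10^8 km gives v_t = √[μ(2/r − 1/a_t)] = 36.993 km/s.
Δv₁ = |v_t − v_c| = |36.993 − 28.659| = 8.334 km/s.

Δv₁ = 8334 m/s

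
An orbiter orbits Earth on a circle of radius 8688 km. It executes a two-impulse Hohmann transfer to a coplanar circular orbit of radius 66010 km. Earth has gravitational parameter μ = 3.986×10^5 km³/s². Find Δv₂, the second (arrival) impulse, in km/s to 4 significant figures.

The Hohmann ellipse has a_t = (r₁ + r₂)/2 = 37349 km.
Circular speed at r = 66010 km: v_c = √(μ/r) = 2.457 km/s.
Transfer-orbit speed at the same r (vis-viva, a = a_t): v_t = √[μ(2/r − 1/a_t)] = 1.185 km/s.
Δv₂ = |v_t − v_c| = |1.185 − 2.457| = 1.272 km/s.

Δv₂ = 1.272 km/s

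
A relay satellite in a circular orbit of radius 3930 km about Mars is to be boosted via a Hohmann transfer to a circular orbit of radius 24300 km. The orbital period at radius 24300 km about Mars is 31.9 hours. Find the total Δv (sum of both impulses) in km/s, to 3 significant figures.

From Kepler's third law T² = 4π²r³/μ at r = 24300 km, T = 31.9 hours = 31.9 × 3600 s = 1.1484×10^5 s: μ = 4π²r³/T² = 42952.9 km³/s².
The Hohmann ellipse has a_t = (r₁ + r₂)/2 = 14115 km.
Circular speed at r₁: v₁ = √(μ/r₁) = √(42952.9/3930) = 3.306 km/s.
Transfer-orbit speed at r₁ (vis-viva): v_p = √[μ(2/r₁ − 1/a_t)] = 4.338 km/s.
First burn Δv₁ = |v_p − v₁| = 1.032 km/s.
Circular speed at r₂: v₂ = √(μ/r₂) = 1.3295 km/s.
Transfer-orbit speed at r₂: v_a = √[μ(2/r₂ − 1/a_t)] = 0.70153 km/s.
Second burn Δv₂ = |v₂ − v_a| = 0.6280 km/s.
Total Δv = Δv₁ + Δv₂ = 1.660 km/s.

Δv = 1.66 km/s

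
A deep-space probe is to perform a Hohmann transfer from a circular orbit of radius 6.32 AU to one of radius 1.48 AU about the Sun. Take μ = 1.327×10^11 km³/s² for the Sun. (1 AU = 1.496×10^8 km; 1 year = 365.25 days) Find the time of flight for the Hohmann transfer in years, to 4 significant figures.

In km: r₁ = 6.32 × 1.496×10^8 = 9.45472×10^8 km; r₂ = 1.48 × 1.496×10^8 = 2.21408×10^8 km.
Semi-major axis of the transfer orbit: a_t = (9.45472×10^8 + 2.21408×10^8)/2 = 5.8344×10^8 km.
By Kepler's third law the transfer-orbit period is T = 2π√(a_t³/μ), so t = T/2 = 1.2154×10^8 s.
Converting: 1.2154×10^8 s ÷ 3.15576×10^7 s/year (365.25 × 86400) = 3.851 years.

t = 3.851 years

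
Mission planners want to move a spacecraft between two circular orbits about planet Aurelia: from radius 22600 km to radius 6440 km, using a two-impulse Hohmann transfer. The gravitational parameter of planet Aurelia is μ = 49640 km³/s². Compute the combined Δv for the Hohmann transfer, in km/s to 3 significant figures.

Δv = 1.18 km/s

Semi-major axis of the transfer orbit: a_t = (22600 + 6440)/2 = 14520 km.
Circular speed at r₁: v₁ = √(μ/r₁) = √(49640/22600) = 1.482 km/s.
On the transfer ellipse at r₁, vis-viva gives v_a = √[μ(2/r₁ − 1/a_t)] = 0.9870 km/s.
First burn Δv₁ = |v_a − v₁| = 0.4950 km/s.
At r₂, v₂ = √(μ/r₂) = 2.7763 km/s.
Transfer-orbit speed at r₂: v_p = √[μ(2/r₂ − 1/a_t)] = 3.4637 km/s.
Second burn Δv₂ = |v₂ − v_p| = 0.6874 km/s.
Total Δv = Δv₁ + Δv₂ = 1.182 km/s.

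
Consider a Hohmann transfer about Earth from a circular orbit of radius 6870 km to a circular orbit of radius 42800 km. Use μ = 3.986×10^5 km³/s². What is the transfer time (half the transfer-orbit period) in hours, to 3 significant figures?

t = 5.41 hours

Semi-major axis of the transfer orbit: a_t = (6870 + 42800)/2 = 24835 km.
Half the transfer-orbit period gives t = π√(a_t³/μ) = 19480 s.
Converting: 19480 s ÷ 3600 s/hour = 5.41 hours.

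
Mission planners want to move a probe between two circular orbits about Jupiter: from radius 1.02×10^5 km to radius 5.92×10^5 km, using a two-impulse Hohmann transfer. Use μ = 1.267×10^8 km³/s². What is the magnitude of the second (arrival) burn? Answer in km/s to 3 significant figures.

Δv₂ = 6.70 km/s

Semi-major axis of the transfer orbit: a_t = (1.020×10^5 + 5.920×10^5)/2 = 3.470×10^5 km.
On the circular orbit at r = 5.920×10^5 km, v_c = √(μ/r) = 14.63 km/s.
Vis-viva on the transfer ellipse at r = 5.920×10^5 km gives v_t = √[μ(2/r − 1/a_t)] = 7.932 km/s.
Δv₂ = |v_t − v_c| = |7.932 − 14.63| = 6.698 km/s.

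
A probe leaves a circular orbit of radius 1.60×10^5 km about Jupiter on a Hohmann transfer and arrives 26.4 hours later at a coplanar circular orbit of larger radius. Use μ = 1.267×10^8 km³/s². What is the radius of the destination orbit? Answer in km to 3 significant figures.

Transfer time t = 26.4 hours = 95040 s, and t = π√(a_t³/μ).
So a_t = (μ t²/π²)^(1/3) = (1.267×10^8 × (95040)² / π²)^(1/3) = 4.8764×10^5 km.
Since a_t = (r₁ + r₂)/2, r₂ = 2a_t − r₁ = 2×4.8764×10^5 − 1.600×10^5 = 8.1528×10^5 km.

r₂ = 8.15×10^5 km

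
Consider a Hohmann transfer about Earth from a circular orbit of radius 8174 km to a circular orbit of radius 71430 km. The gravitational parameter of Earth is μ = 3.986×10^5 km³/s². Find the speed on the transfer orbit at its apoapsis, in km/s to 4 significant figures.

Transfer-ellipse semi-major axis a_t = (r₁ + r₂)/2 = (8174 + 71430)/2 = 39802 km.
At apoapsis, r = 71430 km.
Applying v² = μ(2/r − 1/a_t): v = 1.071 km/s.

v = 1.071 km/s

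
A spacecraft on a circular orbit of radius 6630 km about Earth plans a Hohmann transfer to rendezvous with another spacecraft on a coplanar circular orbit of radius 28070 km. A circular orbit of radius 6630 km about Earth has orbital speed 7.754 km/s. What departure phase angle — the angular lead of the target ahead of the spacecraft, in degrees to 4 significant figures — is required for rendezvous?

φ = 92.53°

From the circular-orbit relation v² = μ/r at r = 6630 km: μ = v²r = (7.754)² × 6630 = 3.98626×10^5 km³/s².
Semi-major axis of the transfer orbit: a_t = (6630 + 28070)/2 = 17350 km.
The half-period of the transfer ellipse is t = π√(a_t³/μ) = 11371 s.
The target's mean motion on its circular orbit is ω₂ = √(μ/r₂³) = 1.3425×10^-4 rad/s.
Angle swept by the target during transfer: ω₂·t = 1.5266 rad = 87.47°.
The spacecraft traverses 180° on the transfer ellipse, so the target must lead by 180° − 87.47° = 92.53°.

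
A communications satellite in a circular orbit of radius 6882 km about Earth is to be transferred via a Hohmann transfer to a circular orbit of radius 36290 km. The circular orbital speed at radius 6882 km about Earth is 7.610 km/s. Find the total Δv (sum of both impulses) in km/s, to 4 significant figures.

From the circular-orbit relation v² = μ/r at r = 6882 km: μ = v²r = (7.610)² × 6882 = 3.98551×10^5 km³/s².
Transfer-ellipse semi-major axis a_t = (r₁ + r₂)/2 = (6882 + 36290)/2 = 21586 km.
Circular speed at r₁: v₁ = √(μ/r₁) = √(3.98551×10^5/6882) = 7.610 km/s.
Transfer-orbit speed at r₁ (v² = μ(2/r − 1/a)): v_p = √[μ(2/r₁ − 1/a_t)] = 9.867 km/s.
First burn Δv₁ = |v_p − v₁| = 2.257 km/s.
Circular speed at r₂: v₂ = √(μ/r₂) = 3.314 km/s.
Transfer-orbit speed at r₂: v_a = √[μ(2/r₂ − 1/a_t)] = 1.871 km/s.
Second burn Δv₂ = |v₂ − v_a| = 1.443 km/s.
Δv = Δv₁ + Δv₂ = 2.257 + 1.443 = 3.700 km/s.

Δv = 3.700 km/s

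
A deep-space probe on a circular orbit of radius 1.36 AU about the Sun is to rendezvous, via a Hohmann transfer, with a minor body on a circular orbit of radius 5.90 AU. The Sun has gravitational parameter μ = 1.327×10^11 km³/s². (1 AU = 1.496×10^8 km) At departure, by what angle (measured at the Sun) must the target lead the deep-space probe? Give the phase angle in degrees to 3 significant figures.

In km: r₁ = 1.36 × 1.496×10^8 = 2.03456×10^8 km; r₂ = 5.90 × 1.496×10^8 = 8.8264×10^8 km.
Semi-major axis of the transfer orbit: a_t = (2.03456×10^8 + 8.8264×10^8)/2 = 5.43048×10^8 km.
Transfer time t = π√(a_t³/μ) = 1.09137×10^8 s.
The target's mean motion on its circular orbit is ω₂ = √(μ/r₂³) = 1.38918×10^-8 rad/s.
Angle swept by the target during transfer: ω₂·t = 1.5161 rad = 86.87°.
The deep-space probe traverses 180° on the transfer ellipse, so the target must lead by 180° − 86.87° = 93.1°.

φ = 93.1°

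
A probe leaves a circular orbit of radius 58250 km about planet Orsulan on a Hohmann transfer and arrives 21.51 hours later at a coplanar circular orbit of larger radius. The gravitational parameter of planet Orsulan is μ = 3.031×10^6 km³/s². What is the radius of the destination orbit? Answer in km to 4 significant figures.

Transfer time t = 21.51 hours = 77436 s, and t = π√(a_t³/μ).
So a_t = (μ t²/π²)^(1/3) = (3.031×10^6 × (77436)² / π²)^(1/3) = 1.2257×10^5 km.
Since a_t = (r₁ + r₂)/2, r₂ = 2a_t − r₁ = 2×1.2257×10^5 − 58250 = 1.8689×10^5 km.

r₂ = 1.869×10^5 km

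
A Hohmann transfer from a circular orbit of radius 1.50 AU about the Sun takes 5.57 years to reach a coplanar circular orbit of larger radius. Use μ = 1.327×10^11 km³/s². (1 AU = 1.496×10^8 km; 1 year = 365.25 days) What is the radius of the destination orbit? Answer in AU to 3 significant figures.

In km: r₁ = 1.50 × 1.496×10^8 = 2.244×10^8 km.
Transfer time t = 5.57 years × 365.25 × 86400 s = 1.75775832×10^8 s, and t = π√(a_t³/μ).
So a_t = (μ t²/π²)^(1/3) = (1.327×10^11 × (1.75775832×10^8)² / π²)^(1/3) = 7.4616×10^8 km.
Since a_t = (r₁ + r₂)/2, r₂ = 2a_t − r₁ = 2×7.4616×10^8 − 2.244×10^8 = 1.26792×10^9 km.
In AU: r₂ = 1.26792×10^9 / 1.496×10^8 = 8.48 AU.

r₂ = 8.48 AU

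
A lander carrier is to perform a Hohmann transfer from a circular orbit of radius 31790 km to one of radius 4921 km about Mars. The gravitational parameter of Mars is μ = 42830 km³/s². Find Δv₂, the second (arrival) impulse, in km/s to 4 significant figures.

Semi-major axis of the transfer orbit: a_t = (31790 + 4921)/2 = 18355.5 km.
On the circular orbit at r = 4921 km, v_c = √(μ/r) = 2.9502 km/s.
Vis-viva on the transfer ellipse at r = 4921 km gives v_t = √[μ(2/r − 1/a_t)] = 3.8825 km/s.
Δv₂ = |v_t − v_c| = |3.8825 − 2.9502| = 0.9323 km/s.

Δv₂ = 0.9323 km/s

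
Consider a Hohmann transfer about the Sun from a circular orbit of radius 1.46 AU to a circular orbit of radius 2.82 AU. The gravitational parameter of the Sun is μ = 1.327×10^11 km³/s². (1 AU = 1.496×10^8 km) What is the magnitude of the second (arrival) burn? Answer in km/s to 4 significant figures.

In km: r₁ = 1.46 × 1.496×10^8 = 2.18416×10^8 km; r₂ = 2.82 × 1.496×10^8 = 4.21872×10^8 km.
Transfer-ellipse semi-major axis a_t = (r₁ + r₂)/2 = (2.18416×10^8 + 4.21872×10^8)/2 = 3.20144×10^8 km.
On the circular orbit at r = 4.21872×10^8 km, v_c = √(μ/r) = 17.7356 km/s.
Transfer-orbit speed at the same r (vis-viva, a = a_t): v_t = √[μ(2/r − 1/a_t)] = 14.6492 km/s.
Δv₂ = |v_t − v_c| = |14.6492 − 17.7356| = 3.086 km/s.

Δv₂ = 3.086 km/s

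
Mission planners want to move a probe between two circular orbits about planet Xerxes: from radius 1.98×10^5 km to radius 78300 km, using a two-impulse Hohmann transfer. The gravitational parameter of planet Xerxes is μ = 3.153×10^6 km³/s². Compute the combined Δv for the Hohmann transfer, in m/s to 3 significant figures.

Semi-major axis of the transfer orbit: a_t = (1.980×10^5 + 78300)/2 = 1.3815×10^5 km.
At r₁ the circular-orbit speed is v₁ = √(μ/r₁) = 3.9905 km/s.
Transfer-orbit speed at r₁ (v² = μ(2/r − 1/a)): v_a = √[μ(2/r₁ − 1/a_t)] = 3.0042 km/s.
First burn Δv₁ = |v_a − v₁| = 0.9863 km/s.
Circular speed at r₂: v₂ = √(μ/r₂) = 6.346 km/s.
Transfer-orbit speed at r₂: v_p = √[μ(2/r₂ − 1/a_t)] = 7.597 km/s.
Second burn Δv₂ = |v₂ − v_p| = 1.251 km/s.
Total Δv = Δv₁ + Δv₂ = 2.237 km/s.

Δv = 2240 m/s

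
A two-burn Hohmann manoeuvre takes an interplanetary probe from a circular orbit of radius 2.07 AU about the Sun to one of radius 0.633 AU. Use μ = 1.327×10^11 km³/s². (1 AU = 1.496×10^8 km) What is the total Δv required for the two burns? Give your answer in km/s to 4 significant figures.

In km: r₁ = 2.07 × 1.496×10^8 = 3.09672×10^8 km; r₂ = 0.633 × 1.496×10^8 = 9.46968×10^7 km.
The Hohmann ellipse has a_t = (r₁ + r₂)/2 = 2.021844×10^8 km.
At r₁ the circular-orbit speed is v₁ = √(μ/r₁) = 20.701 km/s.
Transfer-orbit speed at r₁ (vis-viva equation): v_a = √[μ(2/r₁ − 1/a_t)] = 14.167 km/s.
First burn Δv₁ = |v_a − v₁| = 6.534 km/s.
Circular speed at r₂: v₂ = √(μ/r₂) = 37.434 km/s.
Transfer-orbit speed at r₂: v_p = √[μ(2/r₂ − 1/a_t)] = 46.328 km/s.
Second burn Δv₂ = |v₂ − v_p| = 8.894 km/s.
Δv = Δv₁ + Δv₂ = 6.534 + 8.894 = 15.43 km/s.

Δv = 15.43 km/s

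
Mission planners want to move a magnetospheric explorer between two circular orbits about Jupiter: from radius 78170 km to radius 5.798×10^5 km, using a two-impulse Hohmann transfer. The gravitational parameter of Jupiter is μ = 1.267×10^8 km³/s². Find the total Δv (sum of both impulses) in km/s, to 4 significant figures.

Δv = 20.76 km/s

The Hohmann ellipse has a_t = (r₁ + r₂)/2 = 3.28985×10^5 km.
Circular speed at r₁: v₁ = √(μ/r₁) = √(1.267×10^8/78170) = 40.2595 km/s.
On the transfer ellipse at r₁, v² = μ(2/r − 1/a) gives v_p = √[μ(2/r₁ − 1/a_t)] = 53.4465 km/s.
First burn Δv₁ = |v_p − v₁| = 13.187 km/s.
At r₂, v₂ = √(μ/r₂) = 14.78254 km/s.
Transfer-orbit speed at r₂: v_a = √[μ(2/r₂ − 1/a_t)] = 7.205784 km/s.
Second burn Δv₂ = |v₂ − v_a| = 7.5768 km/s.
Total Δv = Δv₁ + Δv₂ = 20.76 km/s.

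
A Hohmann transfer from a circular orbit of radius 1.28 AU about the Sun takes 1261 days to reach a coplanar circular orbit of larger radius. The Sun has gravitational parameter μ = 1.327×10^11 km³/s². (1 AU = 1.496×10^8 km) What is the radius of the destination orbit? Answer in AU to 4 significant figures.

r₂ = 5.972 AU

In km: r₁ = 1.28 × 1.496×10^8 = 1.91488×10^8 km.
Transfer time t = 1261 days = 1.089504×10^8 s, and t = π√(a_t³/μ).
So a_t = (μ t²/π²)^(1/3) = (1.327×10^11 × (1.089504×10^8)² / π²)^(1/3) = 5.4243×10^8 km.
Since a_t = (r₁ + r₂)/2, r₂ = 2a_t − r₁ = 2×5.4243×10^8 − 1.91488×10^8 = 8.93372×10^8 km.
In AU: r₂ = 8.93372×10^8 / 1.496×10^8 = 5.972 AU.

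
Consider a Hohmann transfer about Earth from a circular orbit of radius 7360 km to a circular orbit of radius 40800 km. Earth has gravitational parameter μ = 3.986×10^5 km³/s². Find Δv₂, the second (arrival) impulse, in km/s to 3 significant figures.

Transfer-ellipse semi-major axis a_t = (r₁ + r₂)/2 = (7360 + 40800)/2 = 24080 km.
On the circular orbit at r = 40800 km, v_c = √(μ/r) = 3.126 km/s.
Transfer-orbit speed at the same r (vis-viva, a = a_t): v_t = √[μ(2/r − 1/a_t)] = 1.728 km/s.
Δv₂ = |v_t − v_c| = |1.728 − 3.126| = 1.398 km/s.

Δv₂ = 1.40 km/s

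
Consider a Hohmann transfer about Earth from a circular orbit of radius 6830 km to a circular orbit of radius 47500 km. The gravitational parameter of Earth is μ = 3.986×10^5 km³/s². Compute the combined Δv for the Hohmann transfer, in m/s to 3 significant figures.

Semi-major axis of the transfer orbit: a_t = (6830 + 47500)/2 = 27165 km.
At r₁ the circular-orbit speed is v₁ = √(μ/r₁) = 7.6393832 km/s.
Transfer-orbit speed at r₁ (v² = μ(2/r − 1/a)): v_p = √[μ(2/r₁ − 1/a_t)] = 10.101834 km/s.
First burn Δv₁ = |v_p − v₁| = 2.4625 km/s.
Circular speed at r₂: v₂ = √(μ/r₂) = 2.8968 km/s.
Transfer-orbit speed at r₂: v_a = √[μ(2/r₂ − 1/a_t)] = 1.4525 km/s.
Second burn Δv₂ = |v₂ − v_a| = 1.4443 km/s.
Total Δv = Δv₁ + Δv₂ = 3.907 km/s.

Δv = 3910 m/s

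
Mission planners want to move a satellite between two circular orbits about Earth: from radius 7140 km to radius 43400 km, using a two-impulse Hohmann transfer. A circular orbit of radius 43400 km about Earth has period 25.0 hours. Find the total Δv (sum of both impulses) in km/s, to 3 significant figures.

From Kepler's third law T² = 4π²r³/μ at r = 43400 km, T = 25.0 hours = 25.0 × 3600 s = 90000 s: μ = 4π²r³/T² = 3.98423×10^5 km³/s².
The Hohmann ellipse has a_t = (r₁ + r₂)/2 = 25270 km.
Circular speed at r₁: v₁ = √(μ/r₁) = √(3.98423×10^5/7140) = 7.470 km/s.
On the transfer ellipse at r₁, v² = μ(2/r − 1/a) gives v_p = √[μ(2/r₁ − 1/a_t)] = 9.790 km/s.
First burn Δv₁ = |v_p − v₁| = 2.320 km/s.
At r₂, v₂ = √(μ/r₂) = 3.030 km/s.
Transfer-orbit speed at r₂: v_a = √[μ(2/r₂ − 1/a_t)] = 1.611 km/s.
Second burn Δv₂ = |v₂ − v_a| = 1.419 km/s.
Total Δv = Δv₁ + Δv₂ = 3.739 km/s.

Δv = 3.74 km/s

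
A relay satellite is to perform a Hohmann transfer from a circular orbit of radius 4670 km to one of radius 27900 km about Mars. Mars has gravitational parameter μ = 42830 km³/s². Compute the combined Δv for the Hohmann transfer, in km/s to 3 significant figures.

Transfer-ellipse semi-major axis a_t = (r₁ + r₂)/2 = (4670 + 27900)/2 = 16285 km.
Circular speed at r₁: v₁ = √(μ/r₁) = √(42830/4670) = 3.0284 km/s.
On the transfer ellipse at r₁, v² = μ(2/r − 1/a) gives v_p = √[μ(2/r₁ − 1/a_t)] = 3.9639 km/s.
First burn Δv₁ = |v_p − v₁| = 0.9355 km/s.
At r₂, v₂ = √(μ/r₂) = 1.239 km/s.
Transfer-orbit speed at r₂: v_a = √[μ(2/r₂ − 1/a_t)] = 0.6635 km/s.
Second burn Δv₂ = |v₂ − v_a| = 0.5755 km/s.
Total Δv = Δv₁ + Δv₂ = 1.511 km/s.

Δv = 1.51 km/s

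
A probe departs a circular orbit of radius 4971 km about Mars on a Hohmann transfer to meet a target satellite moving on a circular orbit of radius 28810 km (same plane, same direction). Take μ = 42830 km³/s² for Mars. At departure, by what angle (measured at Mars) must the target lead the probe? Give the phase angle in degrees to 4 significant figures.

φ = 99.20°

Semi-major axis of the transfer orbit: a_t = (4971 + 28810)/2 = 16890.5 km.
Transfer time t = π√(a_t³/μ) = 33323 s.
Target angular speed ω₂ = √(μ/r₂³) = 4.2321×10^-5 rad/s.
Angle swept by the target during transfer: ω₂·t = 1.4103 rad = 80.80°.
Arrival is 180° from departure on the ellipse, so φ = 180° − 80.80° = 99.20°.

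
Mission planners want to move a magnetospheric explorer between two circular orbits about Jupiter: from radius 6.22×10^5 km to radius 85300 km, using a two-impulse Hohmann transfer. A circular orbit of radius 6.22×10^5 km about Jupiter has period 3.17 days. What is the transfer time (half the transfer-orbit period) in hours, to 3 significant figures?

From Kepler's third law T² = 4π²r³/μ at r = 6.22×10^5 km, T = 3.17 days = 3.17 × 86400 s = 2.73888×10^5 s: μ = 4π²r³/T² = 1.26644×10^8 km³/s².
Semi-major axis of the transfer orbit: a_t = (6.220×10^5 + 85300)/2 = 3.5365×10^5 km.
Transfer time t = π√(a_t³/μ) = π√((3.5365×10^5)³ / 1.26644×10^8) = 58710 s.
Converting: 58710 s ÷ 3600 s/hour = 16.3 hours.

t = 16.3 hours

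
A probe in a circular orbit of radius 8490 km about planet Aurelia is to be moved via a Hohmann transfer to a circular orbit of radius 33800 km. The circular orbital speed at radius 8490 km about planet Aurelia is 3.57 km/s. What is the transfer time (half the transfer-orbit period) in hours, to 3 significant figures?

t = 8.16 hours

From the circular-orbit relation v² = μ/r at r = 8490 km: μ = v²r = (3.57)² × 8490 = 1.08204×10^5 km³/s².
The Hohmann ellipse has a_t = (r₁ + r₂)/2 = 21145 km.
Transfer time t = π√(a_t³/μ) = π√((21145)³ / 1.08204×10^5) = 29370 s.
Converting: 29370 s ÷ 3600 s/hour = 8.16 hours.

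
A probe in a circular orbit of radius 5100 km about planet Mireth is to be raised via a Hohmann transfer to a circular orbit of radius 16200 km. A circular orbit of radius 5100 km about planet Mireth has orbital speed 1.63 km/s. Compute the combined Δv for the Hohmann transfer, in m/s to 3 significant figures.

From the circular-orbit relation v² = μ/r at r = 5100 km: μ = v²r = (1.63)² × 5100 = 13550.2 km³/s².
Transfer-ellipse semi-major axis a_t = (r₁ + r₂)/2 = (5100 + 16200)/2 = 10650 km.
At r₁ the circular-orbit speed is v₁ = √(μ/r₁) = 1.6300 km/s.
Transfer-orbit speed at r₁ (v² = μ(2/r − 1/a)): v_p = √[μ(2/r₁ − 1/a_t)] = 2.0103 km/s.
First burn Δv₁ = |v_p − v₁| = 0.3803 km/s.
Circular speed at r₂: v₂ = √(μ/r₂) = 0.9146 km/s.
Transfer-orbit speed at r₂: v_a = √[μ(2/r₂ − 1/a_t)] = 0.6329 km/s.
Second burn Δv₂ = |v₂ − v_a| = 0.2817 km/s.
Total Δv = Δv₁ + Δv₂ = 0.6620 km/s.

Δv = 662 m/s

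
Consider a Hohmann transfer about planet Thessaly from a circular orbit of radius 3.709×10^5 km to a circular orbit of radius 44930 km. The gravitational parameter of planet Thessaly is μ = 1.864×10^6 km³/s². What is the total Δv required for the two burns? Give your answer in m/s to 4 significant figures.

The Hohmann ellipse has a_t = (r₁ + r₂)/2 = 2.07915×10^5 km.
At r₁ the circular-orbit speed is v₁ = √(μ/r₁) = 2.24179 km/s.
On the transfer ellipse at r₁, vis-viva equation gives v_a = √[μ(2/r₁ − 1/a_t)] = 1.04213 km/s.
First burn Δv₁ = |v_a − v₁| = 1.19966 km/s.
Circular speed at r₂: v₂ = √(μ/r₂) = 6.44102 km/s.
Transfer-orbit speed at r₂: v_p = √[μ(2/r₂ − 1/a_t)] = 8.60281 km/s.
Second burn Δv₂ = |v₂ − v_p| = 2.16179 km/s.
Total Δv = Δv₁ + Δv₂ = 3.361 km/s.

Δv = 3361 m/s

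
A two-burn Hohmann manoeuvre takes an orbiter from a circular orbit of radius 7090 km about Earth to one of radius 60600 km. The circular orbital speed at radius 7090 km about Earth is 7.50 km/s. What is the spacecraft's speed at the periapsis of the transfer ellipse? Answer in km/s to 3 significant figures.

From the circular-orbit relation v² = μ/r at r = 7090 km: μ = v²r = (7.50)² × 7090 = 3.98812×10^5 km³/s².
Semi-major axis of the transfer orbit: a_t = (7090 + 60600)/2 = 33845 km.
The periapsis of the transfer ellipse is at r = 7090 km.
Vis-viva: v = √[μ(2/r − 1/a_t)] = √[3.98812×10^5 × (2/7090 − 1/33845)] = 10.04 km/s.

v = 10.0 km/s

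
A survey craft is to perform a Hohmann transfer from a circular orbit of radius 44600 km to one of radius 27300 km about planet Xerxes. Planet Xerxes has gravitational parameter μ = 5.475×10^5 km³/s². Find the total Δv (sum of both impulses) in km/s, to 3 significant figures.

The Hohmann ellipse has a_t = (r₁ + r₂)/2 = 35950 km.
Circular speed at r₁: v₁ = √(μ/r₁) = √(5.475×10^5/44600) = 3.50368 km/s.
On the transfer ellipse at r₁, vis-viva gives v_a = √[μ(2/r₁ − 1/a_t)] = 3.05321 km/s.
First burn Δv₁ = |v_a − v₁| = 0.45047 km/s.
At r₂, v₂ = √(μ/r₂) = 4.478275 km/s.
Transfer-orbit speed at r₂: v_p = √[μ(2/r₂ − 1/a_t)] = 4.988026 km/s.
Second burn Δv₂ = |v₂ − v_p| = 0.50975 km/s.
Total Δv = Δv₁ + Δv₂ = 0.9602 km/s.

Δv = 0.960 km/s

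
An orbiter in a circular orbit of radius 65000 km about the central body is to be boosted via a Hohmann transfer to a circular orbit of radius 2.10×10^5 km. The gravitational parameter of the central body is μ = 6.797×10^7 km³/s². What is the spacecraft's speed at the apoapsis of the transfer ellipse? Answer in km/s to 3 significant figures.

v = 12.4 km/s

Transfer-ellipse semi-major axis a_t = (r₁ + r₂)/2 = (65000 + 2.100×10^5)/2 = 1.375×10^5 km.
At apoapsis, r = 2.100×10^5 km.
Vis-viva: v = √[μ(2/r − 1/a_t)] = √[6.797×10^7 × (2/2.100×10^5 − 1/1.375×10^5)] = 12.37 km/s.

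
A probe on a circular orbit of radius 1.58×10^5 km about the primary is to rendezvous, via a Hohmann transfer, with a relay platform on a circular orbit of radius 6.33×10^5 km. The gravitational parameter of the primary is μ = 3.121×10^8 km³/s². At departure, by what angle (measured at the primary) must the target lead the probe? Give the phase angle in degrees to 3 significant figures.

φ = 91.1°

The Hohmann ellipse has a_t = (r₁ + r₂)/2 = 3.955×10^5 km.
Transfer time t = π√(a_t³/μ) = 44230.6 s.
Target angular speed ω₂ = √(μ/r₂³) = 3.50785×10^-5 rad/s.
Angle swept by the target during transfer: ω₂·t = 1.55154 rad = 88.90°.
Arrival is 180° from departure on the ellipse, so φ = 180° − 88.90° = 91.1°.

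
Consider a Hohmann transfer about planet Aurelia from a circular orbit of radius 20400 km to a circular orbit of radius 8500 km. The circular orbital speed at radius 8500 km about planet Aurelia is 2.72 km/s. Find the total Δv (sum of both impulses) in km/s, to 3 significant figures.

Δv = 0.921 km/s

From the circular-orbit relation v² = μ/r at r = 8500 km: μ = v²r = (2.72)² × 8500 = 62886.4 km³/s².
Semi-major axis of the transfer orbit: a_t = (20400 + 8500)/2 = 14450 km.
Circular speed at r₁: v₁ = √(μ/r₁) = √(62886.4/20400) = 1.7558 km/s.
On the transfer ellipse at r₁, vis-viva equation gives v_a = √[μ(2/r₁ − 1/a_t)] = 1.3466 km/s.
First burn Δv₁ = |v_a − v₁| = 0.4092 km/s.
Circular speed at r₂: v₂ = √(μ/r₂) = 2.7200 km/s.
Transfer-orbit speed at r₂: v_p = √[μ(2/r₂ − 1/a_t)] = 3.2318 km/s.
Second burn Δv₂ = |v₂ − v_p| = 0.5118 km/s.
Δv = Δv₁ + Δv₂ = 0.4092 + 0.5118 = 0.9210 km/s.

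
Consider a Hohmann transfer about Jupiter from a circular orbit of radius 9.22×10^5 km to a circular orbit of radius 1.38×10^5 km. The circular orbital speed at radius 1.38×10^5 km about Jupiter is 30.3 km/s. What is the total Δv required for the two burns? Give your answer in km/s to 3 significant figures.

From the circular-orbit relation v² = μ/r at r = 1.38×10^5 km: μ = v²r = (30.3)² × 1.38×10^5 = 1.26696×10^8 km³/s².
The Hohmann ellipse has a_t = (r₁ + r₂)/2 = 5.300×10^5 km.
Circular speed at r₁: v₁ = √(μ/r₁) = √(1.26696×10^8/9.220×10^5) = 11.7224 km/s.
Transfer-orbit speed at r₁ (v² = μ(2/r − 1/a)): v_a = √[μ(2/r₁ − 1/a_t)] = 5.98161 km/s.
First burn Δv₁ = |v_a − v₁| = 5.7408 km/s.
At r₂, v₂ = √(μ/r₂) = 30.3000 km/s.
Transfer-orbit speed at r₂: v_p = √[μ(2/r₂ − 1/a_t)] = 39.9641 km/s.
Second burn Δv₂ = |v₂ − v_p| = 9.6641 km/s.
Total Δv = Δv₁ + Δv₂ = 15.40 km/s.

Δv = 15.4 km/s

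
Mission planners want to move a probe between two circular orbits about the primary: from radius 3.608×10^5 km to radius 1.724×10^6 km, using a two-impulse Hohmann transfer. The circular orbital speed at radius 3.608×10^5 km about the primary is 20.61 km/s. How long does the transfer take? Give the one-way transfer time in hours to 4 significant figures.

From the circular-orbit relation v² = μ/r at r = 3.608×10^5 km: μ = v²r = (20.61)² × 3.608×10^5 = 1.53258×10^8 km³/s².
Semi-major axis of the transfer orbit: a_t = (3.608×10^5 + 1.724×10^6)/2 = 1.0424×10^6 km.
By Kepler's third law the transfer-orbit period is T = 2π√(a_t³/μ), so t = T/2 = 2.7008×10^5 s.
Converting: 2.7008×10^5 s ÷ 3600 s/hour = 75.02 hours.

t = 75.02 hours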